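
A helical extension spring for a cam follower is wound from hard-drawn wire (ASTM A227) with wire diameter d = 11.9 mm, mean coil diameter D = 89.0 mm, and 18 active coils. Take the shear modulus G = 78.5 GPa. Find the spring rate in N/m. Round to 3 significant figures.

15500 N/m

k = Gd⁴/(8D³N_a) = (78.5×10³ × 11.9⁴) / (8 × 89.0³ × 18)
  = 1.57419e+09 / 1.01516e+08 = 15.507 N/mm = 15507 N/m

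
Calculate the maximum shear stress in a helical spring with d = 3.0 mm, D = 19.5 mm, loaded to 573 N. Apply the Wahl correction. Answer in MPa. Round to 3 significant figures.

1300 MPa

Spring index C = D/d = 19.5/3.0 = 6.5000
K_W = (4C−1)/(4C−4) + 0.615/C = 25.000/22.000 + 0.0946 = 1.2310
τ₀ = 8FD/(πd³) = 8·573·19.5/(π·3.0³) = 89388/84.823 = 1053.8 MPa
τ_max = K·τ₀ = 1.2310 × 1053.8 = 1297.2 MPa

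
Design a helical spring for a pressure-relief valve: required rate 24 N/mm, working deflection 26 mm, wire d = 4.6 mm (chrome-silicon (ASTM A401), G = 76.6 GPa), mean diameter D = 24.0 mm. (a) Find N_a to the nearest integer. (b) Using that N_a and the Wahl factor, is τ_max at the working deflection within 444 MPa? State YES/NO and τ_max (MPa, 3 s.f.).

N_a = Gd⁴/(8D³k) = (76.6×10³)(4.6⁴)/(8·24.0³·24) = 12.92 → N_a = 13
Actual rate k = Gd⁴/(8D³·13) = 23.856 N/mm
Working load F = kδ = 23.856·26 = 620.25 N
C = 24.0/4.6 = 5.2174; K_W = (4C−1)/(4C−4)+0.615/C = 1.2957
τ_max = K_W·8FD/(πd³) = 1.2957·389.44 = 504.61 MPa
τ_max > 444 MPa → exceeds allowable

(a) 13 coils; (b) NO, τ_max = 505 MPa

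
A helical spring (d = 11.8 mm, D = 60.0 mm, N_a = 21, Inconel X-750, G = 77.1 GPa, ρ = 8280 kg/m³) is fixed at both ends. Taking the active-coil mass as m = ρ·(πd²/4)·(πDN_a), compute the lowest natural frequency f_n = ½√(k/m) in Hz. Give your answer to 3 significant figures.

k = Gd⁴/(8D³N_a) = (77.1×10³)(11.8⁴)/(8·60.0³·21) = 41.193 N/mm = 41193 N/m
Wire length L = πDN_a = π·60.0·21 = 3958.4 mm
m = ρ·(πd²/4)·L = 8280 × 109.36×10⁻⁶ m² × 3.9584 m = 3.5843 kg
f_n = ½√(k/m) = 0.5·√(41193/3.5843) = 0.5·√(11493) = 53.602 Hz

53.6 Hz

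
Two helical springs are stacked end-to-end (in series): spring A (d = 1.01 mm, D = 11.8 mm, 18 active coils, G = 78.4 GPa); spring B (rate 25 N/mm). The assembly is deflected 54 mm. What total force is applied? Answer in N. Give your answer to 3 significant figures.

k_A = Gd⁴/(8D³N_a) = (78.4×10³)(1.01⁴)/(8·11.8³·18) = 0.34482 N/mm
Series: 1/k_eq = 1/0.34482 + 1/25 = 2.9401; k_eq = 0.34013 N/mm
F = k_eq·δ = 0.34013·54 = 18.367 N

18.4 N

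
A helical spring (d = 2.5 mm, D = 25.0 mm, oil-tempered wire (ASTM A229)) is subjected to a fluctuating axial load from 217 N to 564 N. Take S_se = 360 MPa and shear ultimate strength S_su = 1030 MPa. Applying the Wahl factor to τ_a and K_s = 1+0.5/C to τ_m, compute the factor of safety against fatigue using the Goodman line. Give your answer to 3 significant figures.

C = D/d = 25.0/2.5 = 10.0000; K_W = (4C−1)/(4C−4)+0.615/C = 1.1448; K_s = 1+0.5/C = 1.0500
F_a = (F_max−F_min)/2 = 173.5 N; F_m = (F_max+F_min)/2 = 390.5 N
τ_a = K_W·8F_aD/(πd³) = 1.1448 × 706.9 = 809.29 MPa
τ_m = K_s·8F_mD/(πd³) = 1.0500 × 1591 = 1670.6 MPa
Goodman: 1/n_f = τ_a/S_se + τ_m/S_su = 809.29/360 + 1670.6/1030 = 2.24802 + 1.62193 = 3.8699
n_f = 1/3.8699 = 0.2584

0.258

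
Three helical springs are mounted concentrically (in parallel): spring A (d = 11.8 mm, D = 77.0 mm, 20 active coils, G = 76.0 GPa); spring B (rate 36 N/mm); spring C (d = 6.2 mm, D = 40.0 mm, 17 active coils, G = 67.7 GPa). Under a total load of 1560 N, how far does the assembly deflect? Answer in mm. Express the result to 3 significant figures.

k_A = Gd⁴/(8D³N_a) = (76.0×10³)(11.8⁴)/(8·77.0³·20) = 20.172 N/mm
k_C = Gd⁴/(8D³N_a) = (67.7×10³)(6.2⁴)/(8·40.0³·17) = 11.493 N/mm
Parallel: k_eq = 20.172 + 36 + 11.493 = 67.665 N/mm
δ = F/k_eq = 1560/67.665 = 23.055 mm

23.1 mm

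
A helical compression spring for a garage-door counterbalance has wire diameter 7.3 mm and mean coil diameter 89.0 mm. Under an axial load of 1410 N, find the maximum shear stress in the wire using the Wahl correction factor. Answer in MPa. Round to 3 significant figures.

918 MPa

Spring index C = D/d = 89.0/7.3 = 12.1918
K_W = (4C−1)/(4C−4) + 0.615/C = 47.767/44.767 + 0.0504 = 1.1175
τ₀ = 8FD/(πd³) = 8·1410·89.0/(π·7.3³) = 1.00392e+06/1222.1 = 821.45 MPa
τ_max = K·τ₀ = 1.1175 × 821.45 = 917.93 MPa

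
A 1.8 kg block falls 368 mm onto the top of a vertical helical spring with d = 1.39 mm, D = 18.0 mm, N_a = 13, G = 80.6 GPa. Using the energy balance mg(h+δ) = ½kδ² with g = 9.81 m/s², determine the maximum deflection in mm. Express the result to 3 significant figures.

k = Gd⁴/(8D³N_a) = (80.6×10³)(1.39⁴)/(8·18.0³·13) = 0.49607 N/mm
W = mg = 1.8 × 9.81 = 17.658 N
½kδ² − Wδ − Wh = 0 → δ = (W + √(W² + 2kWh))/k
δ = (17.658 + √(311.8 + 6447.07))/0.49607 = (17.658 + 82.212)/0.49607 = 201.32 mm

201 mm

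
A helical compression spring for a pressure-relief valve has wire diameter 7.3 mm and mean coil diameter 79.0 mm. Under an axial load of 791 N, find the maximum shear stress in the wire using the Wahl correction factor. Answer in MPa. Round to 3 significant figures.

Spring index C = D/d = 79.0/7.3 = 10.8219
K_W = (4C−1)/(4C−4) + 0.615/C = 42.288/39.288 + 0.0568 = 1.1332
τ₀ = 8FD/(πd³) = 8·791·79.0/(π·7.3³) = 499912/1222.1 = 409.05 MPa
τ_max = K·τ₀ = 1.1332 × 409.05 = 463.53 MPa

464 MPa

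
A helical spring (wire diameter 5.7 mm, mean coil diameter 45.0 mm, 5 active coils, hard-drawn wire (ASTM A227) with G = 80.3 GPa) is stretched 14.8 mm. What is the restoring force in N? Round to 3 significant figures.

344 N

k = Gd⁴/(8D³N_a) = (80.3×10³)(5.7⁴)/(8·45.0³·5) = 23.255 N/mm
F = k·δ = 23.255 × 14.8 = 344.17 N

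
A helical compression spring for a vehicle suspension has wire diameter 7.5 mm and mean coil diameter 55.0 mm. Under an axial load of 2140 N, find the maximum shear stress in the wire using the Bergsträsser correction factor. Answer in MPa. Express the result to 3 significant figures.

Spring index C = D/d = 55.0/7.5 = 7.3333
K_B = (4C+2)/(4C−3) = 31.333/26.333 = 1.1899
τ₀ = 8FD/(πd³) = 8·2140·55.0/(π·7.5³) = 941600/1325.4 = 710.45 MPa
τ_max = K·τ₀ = 1.1899 × 710.45 = 845.34 MPa

845 MPa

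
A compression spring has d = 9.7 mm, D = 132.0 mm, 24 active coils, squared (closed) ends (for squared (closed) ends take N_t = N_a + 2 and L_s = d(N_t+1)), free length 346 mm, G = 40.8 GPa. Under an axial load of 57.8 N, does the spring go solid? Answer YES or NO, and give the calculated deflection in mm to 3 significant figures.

k = Gd⁴/(8D³N_a) = (40.8×10³)(9.7⁴)/(8·132.0³·24) = 0.81794 N/mm
N_t = 26; L_s = 9.7·27 = 261.9 mm; δ_solid = L₀ − L_s = 346 − 261.9 = 84.1 mm
δ = F/k = 57.8/0.81794 = 70.665 mm
δ < δ_solid → spring does not go solid

NO, δ = 70.7 mm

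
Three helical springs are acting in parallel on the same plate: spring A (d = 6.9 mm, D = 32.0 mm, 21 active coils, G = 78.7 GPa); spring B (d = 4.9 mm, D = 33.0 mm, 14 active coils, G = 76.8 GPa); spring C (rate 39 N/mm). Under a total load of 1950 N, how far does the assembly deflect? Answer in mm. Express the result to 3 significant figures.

23.7 mm

k_A = Gd⁴/(8D³N_a) = (78.7×10³)(6.9⁴)/(8·32.0³·21) = 32.405 N/mm
k_B = Gd⁴/(8D³N_a) = (76.8×10³)(4.9⁴)/(8·33.0³·14) = 11 N/mm
Parallel: k_eq = 32.405 + 11 + 39 = 82.405 N/mm
δ = F/k_eq = 1950/82.405 = 23.664 mm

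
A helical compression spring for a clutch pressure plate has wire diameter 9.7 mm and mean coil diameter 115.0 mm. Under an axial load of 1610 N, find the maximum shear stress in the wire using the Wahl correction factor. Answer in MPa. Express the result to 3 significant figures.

579 MPa

Spring index C = D/d = 115.0/9.7 = 11.8557
K_W = (4C−1)/(4C−4) + 0.615/C = 46.423/43.423 + 0.0519 = 1.1210
τ₀ = 8FD/(πd³) = 8·1610·115.0/(π·9.7³) = 1.4812e+06/2867.2 = 516.59 MPa
τ_max = K·τ₀ = 1.1210 × 516.59 = 579.08 MPa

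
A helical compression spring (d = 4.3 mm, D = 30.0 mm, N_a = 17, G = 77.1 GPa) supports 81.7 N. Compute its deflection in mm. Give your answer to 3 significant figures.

k = Gd⁴/(8D³N_a) = (77.1×10³)(4.3⁴)/(8·30.0³·17) = 7.1784 N/mm
δ = F/k = 81.7 / 7.1784 = 11.381 mm

11.4 mm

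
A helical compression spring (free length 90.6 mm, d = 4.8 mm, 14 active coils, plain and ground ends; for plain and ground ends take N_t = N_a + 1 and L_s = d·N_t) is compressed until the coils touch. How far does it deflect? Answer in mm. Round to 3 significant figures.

18.6 mm

N_t = 15; L_s = 4.8·15 = 72 mm
δ_solid = L₀ − L_s = 90.6 − 72 = 18.6 mm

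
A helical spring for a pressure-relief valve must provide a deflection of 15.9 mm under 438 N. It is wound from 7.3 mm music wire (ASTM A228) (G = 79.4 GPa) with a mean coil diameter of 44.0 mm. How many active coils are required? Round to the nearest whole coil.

Required rate k = F/δ = 438/15.9 = 27.547 N/mm
N_a = Gd⁴/(8D³k) = (79.4×10³ × 7.3⁴)/(8 × 44.0³ × 27.547)
    = 2.25482e+08 / 1.87726e+07 = 12.01 → 12 coils

12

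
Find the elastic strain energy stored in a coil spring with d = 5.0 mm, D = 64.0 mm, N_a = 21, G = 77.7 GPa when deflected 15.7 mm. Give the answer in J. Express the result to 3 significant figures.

0.136 J

k = Gd⁴/(8D³N_a) = (77.7×10³)(5.0⁴)/(8·64.0³·21) = 1.1027 N/mm
U = ½kδ² = 0.5 × 1.1027 × 15.7² = 135.9 N·mm = 0.1359 J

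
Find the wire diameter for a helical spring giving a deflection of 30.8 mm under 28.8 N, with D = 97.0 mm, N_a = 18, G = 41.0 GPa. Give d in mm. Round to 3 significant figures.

7.40 mm

Required rate k = F/δ = 28.8/30.8 = 0.93506 N/mm
d = (8D³N_a·k / G)^(1/4) = (8·97.0³·18·0.93506 / (41.0×10³))^0.25
  = (2997.3)^0.25 = 7.3992 mm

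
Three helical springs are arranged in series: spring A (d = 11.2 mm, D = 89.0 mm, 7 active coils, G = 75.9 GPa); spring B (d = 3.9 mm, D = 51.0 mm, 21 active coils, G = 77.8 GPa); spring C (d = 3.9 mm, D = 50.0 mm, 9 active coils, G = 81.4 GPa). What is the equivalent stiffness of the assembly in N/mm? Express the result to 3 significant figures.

0.572 N/mm

k_A = Gd⁴/(8D³N_a) = (75.9×10³)(11.2⁴)/(8·89.0³·7) = 30.252 N/mm
k_B = Gd⁴/(8D³N_a) = (77.8×10³)(3.9⁴)/(8·51.0³·21) = 0.80764 N/mm
k_C = Gd⁴/(8D³N_a) = (81.4×10³)(3.9⁴)/(8·50.0³·9) = 2.0924 N/mm
Series: 1/k_eq = 1/30.252 + 1/0.80764 + 1/2.0924 = 1.7492; k_eq = 0.5717 N/mm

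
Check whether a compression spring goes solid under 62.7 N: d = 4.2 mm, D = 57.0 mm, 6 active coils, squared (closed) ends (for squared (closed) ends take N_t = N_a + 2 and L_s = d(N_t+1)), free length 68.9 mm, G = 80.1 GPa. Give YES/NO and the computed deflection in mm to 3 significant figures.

NO, δ = 22.4 mm

k = Gd⁴/(8D³N_a) = (80.1×10³)(4.2⁴)/(8·57.0³·6) = 2.8039 N/mm
N_t = 8; L_s = 4.2·9 = 37.8 mm; δ_solid = L₀ − L_s = 68.9 − 37.8 = 31.1 mm
δ = F/k = 62.7/2.8039 = 22.362 mm
δ < δ_solid → spring does not go solid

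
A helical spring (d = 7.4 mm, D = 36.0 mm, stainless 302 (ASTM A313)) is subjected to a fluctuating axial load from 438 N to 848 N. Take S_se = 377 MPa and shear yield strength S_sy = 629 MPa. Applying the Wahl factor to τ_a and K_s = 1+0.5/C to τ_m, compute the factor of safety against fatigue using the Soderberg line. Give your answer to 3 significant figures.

C = D/d = 36.0/7.4 = 4.8649; K_W = (4C−1)/(4C−4)+0.615/C = 1.3205; K_s = 1+0.5/C = 1.1028
F_a = (F_max−F_min)/2 = 205 N; F_m = (F_max+F_min)/2 = 643 N
τ_a = K_W·8F_aD/(πd³) = 1.3205 × 46.377 = 61.239 MPa
τ_m = K_s·8F_mD/(πd³) = 1.1028 × 145.46 = 160.42 MPa
Soderberg: 1/n_f = τ_a/S_se + τ_m/S_sy = 61.239/377 + 160.42/629 = 0.16244 + 0.25503 = 0.41747
n_f = 1/0.41747 = 2.395

2.40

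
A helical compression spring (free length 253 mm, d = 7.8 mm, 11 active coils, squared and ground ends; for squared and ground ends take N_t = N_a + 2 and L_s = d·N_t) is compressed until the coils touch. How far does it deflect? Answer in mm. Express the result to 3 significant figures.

152 mm

N_t = 13; L_s = 7.8·13 = 101.4 mm
δ_solid = L₀ − L_s = 253 − 101.4 = 151.6 mm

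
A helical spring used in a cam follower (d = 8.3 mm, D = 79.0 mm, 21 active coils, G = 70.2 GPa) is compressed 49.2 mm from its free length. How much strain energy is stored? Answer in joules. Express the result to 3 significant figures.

k = Gd⁴/(8D³N_a) = (70.2×10³)(8.3⁴)/(8·79.0³·21) = 4.0222 N/mm
U = ½kδ² = 0.5 × 4.0222 × 49.2² = 4868.1 N·mm = 4.8681 J

4.87 J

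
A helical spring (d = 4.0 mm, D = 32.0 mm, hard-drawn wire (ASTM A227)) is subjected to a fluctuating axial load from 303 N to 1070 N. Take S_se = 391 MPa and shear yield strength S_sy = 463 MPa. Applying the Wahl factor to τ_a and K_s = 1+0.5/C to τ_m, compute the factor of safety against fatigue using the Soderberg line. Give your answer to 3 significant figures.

C = D/d = 32.0/4.0 = 8.0000; K_W = (4C−1)/(4C−4)+0.615/C = 1.1840; K_s = 1+0.5/C = 1.0625
F_a = (F_max−F_min)/2 = 383.5 N; F_m = (F_max+F_min)/2 = 686.5 N
τ_a = K_W·8F_aD/(πd³) = 1.1840 × 488.29 = 578.14 MPa
τ_m = K_s·8F_mD/(πd³) = 1.0625 × 874.08 = 928.71 MPa
Soderberg: 1/n_f = τ_a/S_se + τ_m/S_sy = 578.14/391 + 928.71/463 = 1.47862 + 2.00585 = 3.4845
n_f = 1/3.4845 = 0.287

0.287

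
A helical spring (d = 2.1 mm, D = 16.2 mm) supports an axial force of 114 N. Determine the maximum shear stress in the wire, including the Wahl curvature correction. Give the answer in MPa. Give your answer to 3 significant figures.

Spring index C = D/d = 16.2/2.1 = 7.7143
K_W = (4C−1)/(4C−4) + 0.615/C = 29.857/26.857 + 0.0797 = 1.1914
τ₀ = 8FD/(πd³) = 8·114·16.2/(π·2.1³) = 14774.4/29.094 = 507.81 MPa
τ_max = K·τ₀ = 1.1914 × 507.81 = 605.02 MPa

605 MPa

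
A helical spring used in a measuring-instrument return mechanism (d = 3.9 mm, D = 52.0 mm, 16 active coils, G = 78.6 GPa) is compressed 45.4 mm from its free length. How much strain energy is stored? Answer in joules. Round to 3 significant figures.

k = Gd⁴/(8D³N_a) = (78.6×10³)(3.9⁴)/(8·52.0³·16) = 1.0103 N/mm
U = ½kδ² = 0.5 × 1.0103 × 45.4² = 1041.2 N·mm = 1.0412 J

1.04 J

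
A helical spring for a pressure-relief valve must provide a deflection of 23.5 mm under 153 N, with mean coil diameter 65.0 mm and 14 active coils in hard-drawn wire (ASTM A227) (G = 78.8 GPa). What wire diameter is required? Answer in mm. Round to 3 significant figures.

Required rate k = F/δ = 153/23.5 = 6.5106 N/mm
d = (8D³N_a·k / G)^(1/4) = (8·65.0³·14·6.5106 / (78.8×10³))^0.25
  = (2541.3)^0.25 = 7.1001 mm

7.10 mm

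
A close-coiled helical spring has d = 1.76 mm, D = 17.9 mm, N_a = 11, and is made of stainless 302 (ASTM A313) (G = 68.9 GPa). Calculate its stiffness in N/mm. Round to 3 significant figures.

k = Gd⁴/(8D³N_a) = (68.9×10³ × 1.76⁴) / (8 × 17.9³ × 11)
  = 661104 / 504710 = 1.3099 N/mm

1.31 N/mm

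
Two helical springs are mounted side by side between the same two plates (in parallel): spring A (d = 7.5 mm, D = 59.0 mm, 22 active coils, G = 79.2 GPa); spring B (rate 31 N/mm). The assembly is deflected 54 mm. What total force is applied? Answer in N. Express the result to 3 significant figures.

2050 N

k_A = Gd⁴/(8D³N_a) = (79.2×10³)(7.5⁴)/(8·59.0³·22) = 6.9327 N/mm
Parallel: k_eq = 6.9327 + 31 = 37.933 N/mm
F = k_eq·δ = 37.933·54 = 2048.4 N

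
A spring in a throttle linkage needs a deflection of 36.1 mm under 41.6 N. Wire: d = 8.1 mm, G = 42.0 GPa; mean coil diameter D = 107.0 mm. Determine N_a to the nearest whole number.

Required rate k = F/δ = 41.6/36.1 = 1.1524 N/mm
N_a = Gd⁴/(8D³k) = (42.0×10³ × 8.1⁴)/(8 × 107.0³ × 1.1524)
    = 1.80796e+08 / 1.12935e+07 = 16.01 → 16 coils

16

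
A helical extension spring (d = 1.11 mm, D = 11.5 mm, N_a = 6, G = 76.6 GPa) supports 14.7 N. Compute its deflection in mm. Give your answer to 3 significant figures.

k = Gd⁴/(8D³N_a) = (76.6×10³)(1.11⁴)/(8·11.5³·6) = 1.5929 N/mm
δ = F/k = 14.7 / 1.5929 = 9.2285 mm

9.23 mm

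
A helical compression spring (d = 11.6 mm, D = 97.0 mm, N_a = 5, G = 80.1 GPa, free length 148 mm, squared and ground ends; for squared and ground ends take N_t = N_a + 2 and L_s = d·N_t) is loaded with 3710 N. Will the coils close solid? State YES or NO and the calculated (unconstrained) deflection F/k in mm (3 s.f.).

YES, δ = 93.4 mm

k = Gd⁴/(8D³N_a) = (80.1×10³)(11.6⁴)/(8·97.0³·5) = 39.727 N/mm
N_t = 7; L_s = 11.6·7 = 81.2 mm; δ_solid = L₀ − L_s = 148 − 81.2 = 66.8 mm
δ = F/k = 3710/39.727 = 93.387 mm
δ ≥ δ_solid → spring goes solid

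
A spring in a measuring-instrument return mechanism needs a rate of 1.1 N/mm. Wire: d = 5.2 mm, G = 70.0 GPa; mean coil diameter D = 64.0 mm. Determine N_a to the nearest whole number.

N_a = Gd⁴/(8D³k) = (70.0×10³ × 5.2⁴)/(8 × 64.0³ × 1.1)
    = 5.11813e+07 / 2.30687e+06 = 22.19 → 22 coils

22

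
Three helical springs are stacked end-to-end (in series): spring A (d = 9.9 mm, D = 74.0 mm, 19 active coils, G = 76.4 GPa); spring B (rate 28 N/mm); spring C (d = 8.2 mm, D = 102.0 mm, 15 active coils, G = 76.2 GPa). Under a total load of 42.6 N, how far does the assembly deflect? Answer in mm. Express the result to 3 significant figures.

k_A = Gd⁴/(8D³N_a) = (76.4×10³)(9.9⁴)/(8·74.0³·19) = 11.915 N/mm
k_C = Gd⁴/(8D³N_a) = (76.2×10³)(8.2⁴)/(8·102.0³·15) = 2.7054 N/mm
Series: 1/k_eq = 1/11.915 + 1/28 + 1/2.7054 = 0.48928; k_eq = 2.0438 N/mm
δ = F/k_eq = 42.6/2.0438 = 20.843 mm

20.8 mm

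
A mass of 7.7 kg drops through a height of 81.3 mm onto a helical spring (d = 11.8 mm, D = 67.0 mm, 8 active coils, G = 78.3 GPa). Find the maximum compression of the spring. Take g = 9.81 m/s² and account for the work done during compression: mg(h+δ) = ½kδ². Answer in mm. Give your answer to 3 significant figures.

13.5 mm

k = Gd⁴/(8D³N_a) = (78.3×10³)(11.8⁴)/(8·67.0³·8) = 78.865 N/mm
W = mg = 7.7 × 9.81 = 75.537 N
½kδ² − Wδ − Wh = 0 → δ = (W + √(W² + 2kWh))/k
δ = (75.537 + √(5705.8 + 968647))/78.865 = (75.537 + 987.09)/78.865 = 13.474 mm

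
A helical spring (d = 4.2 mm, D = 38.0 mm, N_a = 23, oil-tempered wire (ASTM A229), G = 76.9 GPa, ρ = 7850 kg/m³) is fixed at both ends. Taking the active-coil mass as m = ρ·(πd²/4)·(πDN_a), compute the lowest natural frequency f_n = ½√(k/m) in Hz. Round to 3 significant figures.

k = Gd⁴/(8D³N_a) = (76.9×10³)(4.2⁴)/(8·38.0³·23) = 2.37 N/mm = 2370 N/m
Wire length L = πDN_a = π·38.0·23 = 2745.8 mm
m = ρ·(πd²/4)·L = 7850 × 13.854×10⁻⁶ m² × 2.7458 m = 0.29862 kg
f_n = ½√(k/m) = 0.5·√(2370/0.29862) = 0.5·√(7936.6) = 44.544 Hz

44.5 Hz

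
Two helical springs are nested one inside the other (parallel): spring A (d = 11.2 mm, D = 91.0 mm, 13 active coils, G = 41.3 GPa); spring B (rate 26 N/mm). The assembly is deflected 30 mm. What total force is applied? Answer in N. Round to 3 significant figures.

1030 N

k_A = Gd⁴/(8D³N_a) = (41.3×10³)(11.2⁴)/(8·91.0³·13) = 8.2921 N/mm
Parallel: k_eq = 8.2921 + 26 = 34.292 N/mm
F = k_eq·δ = 34.292·30 = 1028.8 N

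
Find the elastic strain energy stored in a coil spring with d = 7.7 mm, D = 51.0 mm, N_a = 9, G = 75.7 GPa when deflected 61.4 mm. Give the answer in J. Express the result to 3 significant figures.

k = Gd⁴/(8D³N_a) = (75.7×10³)(7.7⁴)/(8·51.0³·9) = 27.862 N/mm
U = ½kδ² = 0.5 × 27.862 × 61.4² = 52520 N·mm = 52.52 J

52.5 J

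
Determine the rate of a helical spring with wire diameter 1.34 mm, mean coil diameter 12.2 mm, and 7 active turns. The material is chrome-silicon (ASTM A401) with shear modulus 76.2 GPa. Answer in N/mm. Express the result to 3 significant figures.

2.42 N/mm

k = Gd⁴/(8D³N_a) = (76.2×10³ × 1.34⁴) / (8 × 12.2³ × 7)
  = 245682 / 101687 = 2.4161 N/mm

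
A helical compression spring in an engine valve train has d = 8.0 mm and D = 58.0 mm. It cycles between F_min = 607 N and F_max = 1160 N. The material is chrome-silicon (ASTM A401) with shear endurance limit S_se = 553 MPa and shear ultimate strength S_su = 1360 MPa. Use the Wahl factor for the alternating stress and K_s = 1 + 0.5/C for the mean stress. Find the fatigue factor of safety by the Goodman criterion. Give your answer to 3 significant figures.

2.67

C = D/d = 58.0/8.0 = 7.2500; K_W = (4C−1)/(4C−4)+0.615/C = 1.2048; K_s = 1+0.5/C = 1.0690
F_a = (F_max−F_min)/2 = 276.5 N; F_m = (F_max+F_min)/2 = 883.5 N
τ_a = K_W·8F_aD/(πd³) = 1.2048 × 79.761 = 96.099 MPa
τ_m = K_s·8F_mD/(πd³) = 1.0690 × 254.86 = 272.44 MPa
Goodman: 1/n_f = τ_a/S_se + τ_m/S_su = 96.099/553 + 272.44/1360 = 0.17378 + 0.20032 = 0.3741
n_f = 1/0.3741 = 2.673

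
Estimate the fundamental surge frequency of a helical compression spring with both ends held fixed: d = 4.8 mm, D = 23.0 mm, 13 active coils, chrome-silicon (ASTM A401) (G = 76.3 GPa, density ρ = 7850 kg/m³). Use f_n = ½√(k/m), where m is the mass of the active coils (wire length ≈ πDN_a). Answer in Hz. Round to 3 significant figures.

245 Hz

k = Gd⁴/(8D³N_a) = (76.3×10³)(4.8⁴)/(8·23.0³·13) = 32.009 N/mm = 32009 N/m
Wire length L = πDN_a = π·23.0·13 = 939.34 mm
m = ρ·(πd²/4)·L = 7850 × 18.096×10⁻⁶ m² × 0.93934 m = 0.13343 kg
f_n = ½√(k/m) = 0.5·√(32009/0.13343) = 0.5·√(2.3989e+05) = 244.89 Hz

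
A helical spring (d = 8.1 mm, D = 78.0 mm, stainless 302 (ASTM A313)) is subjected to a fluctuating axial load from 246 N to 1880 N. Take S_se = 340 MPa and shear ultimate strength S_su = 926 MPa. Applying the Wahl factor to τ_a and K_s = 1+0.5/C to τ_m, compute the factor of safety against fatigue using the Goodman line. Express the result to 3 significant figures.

0.673

C = D/d = 78.0/8.1 = 9.6296; K_W = (4C−1)/(4C−4)+0.615/C = 1.1508; K_s = 1+0.5/C = 1.0519
F_a = (F_max−F_min)/2 = 817 N; F_m = (F_max+F_min)/2 = 1063 N
τ_a = K_W·8F_aD/(πd³) = 1.1508 × 305.35 = 351.39 MPa
τ_m = K_s·8F_mD/(πd³) = 1.0519 × 397.29 = 417.92 MPa
Goodman: 1/n_f = τ_a/S_se + τ_m/S_su = 351.39/340 + 417.92/926 = 1.03351 + 0.45132 = 1.4848
n_f = 1/1.4848 = 0.6735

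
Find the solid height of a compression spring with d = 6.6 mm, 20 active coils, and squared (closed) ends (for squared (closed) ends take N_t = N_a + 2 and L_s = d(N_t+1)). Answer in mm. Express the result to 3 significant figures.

152 mm

squared (closed) ends: N_t = N_a + 2 = 20 + 2 = 22
L_s = d·(N_t+1) = 6.6 × 23 = 151.8 mm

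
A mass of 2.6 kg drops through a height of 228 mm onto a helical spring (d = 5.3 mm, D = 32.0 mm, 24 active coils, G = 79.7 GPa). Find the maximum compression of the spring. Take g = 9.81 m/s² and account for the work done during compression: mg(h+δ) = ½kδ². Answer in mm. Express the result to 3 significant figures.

k = Gd⁴/(8D³N_a) = (79.7×10³)(5.3⁴)/(8·32.0³·24) = 9.9956 N/mm
W = mg = 2.6 × 9.81 = 25.506 N
½kδ² − Wδ − Wh = 0 → δ = (W + √(W² + 2kWh))/k
δ = (25.506 + √(650.56 + 116257))/9.9956 = (25.506 + 341.92)/9.9956 = 36.758 mm

36.8 mm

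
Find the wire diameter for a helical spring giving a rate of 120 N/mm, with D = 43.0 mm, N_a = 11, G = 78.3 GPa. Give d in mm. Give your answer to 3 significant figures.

10.2 mm

d = (8D³N_a·k / G)^(1/4) = (8·43.0³·11·120 / (78.3×10³))^0.25
  = (10723)^0.25 = 10.1760 mm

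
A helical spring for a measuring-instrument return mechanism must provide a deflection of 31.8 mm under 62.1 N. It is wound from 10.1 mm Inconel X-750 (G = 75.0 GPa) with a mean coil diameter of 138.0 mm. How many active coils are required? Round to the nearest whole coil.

Required rate k = F/δ = 62.1/31.8 = 1.9528 N/mm
N_a = Gd⁴/(8D³k) = (75.0×10³ × 10.1⁴)/(8 × 138.0³ × 1.9528)
    = 7.80453e+08 / 4.10574e+07 = 19.01 → 19 coils

19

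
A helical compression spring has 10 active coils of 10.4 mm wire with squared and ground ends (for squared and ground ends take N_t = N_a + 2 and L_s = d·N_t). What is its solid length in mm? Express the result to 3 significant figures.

squared and ground ends: N_t = N_a + 2 = 10 + 2 = 12
L_s = d·N_t = 10.4 × 12 = 124.8 mm

125 mm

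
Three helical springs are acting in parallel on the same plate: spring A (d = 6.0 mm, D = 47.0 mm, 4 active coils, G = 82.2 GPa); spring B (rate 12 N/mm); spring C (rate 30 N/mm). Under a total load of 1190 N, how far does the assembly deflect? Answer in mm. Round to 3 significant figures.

k_A = Gd⁴/(8D³N_a) = (82.2×10³)(6.0⁴)/(8·47.0³·4) = 32.065 N/mm
Parallel: k_eq = 32.065 + 12 + 30 = 74.065 N/mm
δ = F/k_eq = 1190/74.065 = 16.067 mm

16.1 mm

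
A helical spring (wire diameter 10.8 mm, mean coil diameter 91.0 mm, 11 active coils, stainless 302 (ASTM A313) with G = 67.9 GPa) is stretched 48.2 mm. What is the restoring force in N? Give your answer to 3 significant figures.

k = Gd⁴/(8D³N_a) = (67.9×10³)(10.8⁴)/(8·91.0³·11) = 13.93 N/mm
F = k·δ = 13.93 × 48.2 = 671.44 N

671 N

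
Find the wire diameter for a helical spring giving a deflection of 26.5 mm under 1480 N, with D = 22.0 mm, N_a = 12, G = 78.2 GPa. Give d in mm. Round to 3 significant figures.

5.20 mm

Required rate k = F/δ = 1480/26.5 = 55.849 N/mm
d = (8D³N_a·k / G)^(1/4) = (8·22.0³·12·55.849 / (78.2×10³))^0.25
  = (730.04)^0.25 = 5.1980 mm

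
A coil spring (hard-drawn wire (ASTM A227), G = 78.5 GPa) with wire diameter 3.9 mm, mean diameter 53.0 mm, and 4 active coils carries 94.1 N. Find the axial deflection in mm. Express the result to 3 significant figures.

k = Gd⁴/(8D³N_a) = (78.5×10³)(3.9⁴)/(8·53.0³·4) = 3.812 N/mm
δ = F/k = 94.1 / 3.812 = 24.685 mm

24.7 mm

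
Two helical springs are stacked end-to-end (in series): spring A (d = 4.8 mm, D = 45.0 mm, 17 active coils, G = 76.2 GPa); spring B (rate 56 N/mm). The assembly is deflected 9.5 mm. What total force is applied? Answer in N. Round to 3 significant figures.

k_A = Gd⁴/(8D³N_a) = (76.2×10³)(4.8⁴)/(8·45.0³·17) = 3.2639 N/mm
Series: 1/k_eq = 1/3.2639 + 1/56 = 0.32423; k_eq = 3.0842 N/mm
F = k_eq·δ = 3.0842·9.5 = 29.3 N

29.3 N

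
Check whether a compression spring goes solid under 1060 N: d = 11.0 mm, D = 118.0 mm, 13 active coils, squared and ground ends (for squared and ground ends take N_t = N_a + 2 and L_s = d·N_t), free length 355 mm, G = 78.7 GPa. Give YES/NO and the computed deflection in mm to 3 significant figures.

NO, δ = 157 mm

k = Gd⁴/(8D³N_a) = (78.7×10³)(11.0⁴)/(8·118.0³·13) = 6.7432 N/mm
N_t = 15; L_s = 11.0·15 = 165 mm; δ_solid = L₀ − L_s = 355 − 165 = 190 mm
δ = F/k = 1060/6.7432 = 157.2 mm
δ < δ_solid → spring does not go solid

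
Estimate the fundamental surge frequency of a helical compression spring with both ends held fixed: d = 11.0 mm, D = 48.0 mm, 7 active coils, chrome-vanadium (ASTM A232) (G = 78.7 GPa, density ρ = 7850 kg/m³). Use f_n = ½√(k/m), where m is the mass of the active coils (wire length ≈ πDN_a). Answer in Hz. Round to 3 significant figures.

k = Gd⁴/(8D³N_a) = (78.7×10³)(11.0⁴)/(8·48.0³·7) = 186.05 N/mm = 1.8605e+05 N/m
Wire length L = πDN_a = π·48.0·7 = 1055.6 mm
m = ρ·(πd²/4)·L = 7850 × 95.033×10⁻⁶ m² × 1.0556 m = 0.78747 kg
f_n = ½√(k/m) = 0.5·√(1.8605e+05/0.78747) = 0.5·√(2.3627e+05) = 243.04 Hz

243 Hz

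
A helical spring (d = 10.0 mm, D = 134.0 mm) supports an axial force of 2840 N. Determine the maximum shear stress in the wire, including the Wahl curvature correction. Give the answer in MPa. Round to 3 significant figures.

Spring index C = D/d = 134.0/10.0 = 13.4000
K_W = (4C−1)/(4C−4) + 0.615/C = 52.600/49.600 + 0.0459 = 1.1064
τ₀ = 8FD/(πd³) = 8·2840·134.0/(π·10.0³) = 3.04448e+06/3141.6 = 969.09 MPa
τ_max = K·τ₀ = 1.1064 × 969.09 = 1072.2 MPa

1070 MPa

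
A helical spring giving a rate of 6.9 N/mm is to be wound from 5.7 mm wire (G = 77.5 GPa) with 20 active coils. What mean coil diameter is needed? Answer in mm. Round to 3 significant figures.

D = (Gd⁴/(8N_a·k))^(1/3) = (77.5×10³·5.7⁴/(8·20·6.9))^(1/3)
  = (74102.4)^(1/3) = 42.0027 mm

42.0 mm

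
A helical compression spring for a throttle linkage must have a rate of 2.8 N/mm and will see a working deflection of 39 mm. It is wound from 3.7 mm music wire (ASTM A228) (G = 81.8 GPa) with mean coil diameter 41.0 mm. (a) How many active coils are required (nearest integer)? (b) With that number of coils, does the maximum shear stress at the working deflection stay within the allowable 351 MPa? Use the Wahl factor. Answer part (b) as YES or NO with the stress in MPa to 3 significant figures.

(a) 10 coils; (b) YES, τ_max = 253 MPa

N_a = Gd⁴/(8D³k) = (81.8×10³)(3.7⁴)/(8·41.0³·2.8) = 9.93 → N_a = 10
Actual rate k = Gd⁴/(8D³·10) = 2.7805 N/mm
Working load F = kδ = 2.7805·39 = 108.44 N
C = 41.0/3.7 = 11.0811; K_W = (4C−1)/(4C−4)+0.615/C = 1.1299
τ_max = K_W·8FD/(πd³) = 1.1299·223.51 = 252.55 MPa
τ_max ≤ 351 MPa → acceptable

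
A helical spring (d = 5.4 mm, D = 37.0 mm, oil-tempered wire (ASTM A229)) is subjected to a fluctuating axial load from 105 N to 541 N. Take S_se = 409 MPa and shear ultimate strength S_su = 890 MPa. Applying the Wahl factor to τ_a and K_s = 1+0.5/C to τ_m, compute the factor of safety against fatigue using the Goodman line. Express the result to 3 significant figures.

1.61

C = D/d = 37.0/5.4 = 6.8519; K_W = (4C−1)/(4C−4)+0.615/C = 1.2179; K_s = 1+0.5/C = 1.0730
F_a = (F_max−F_min)/2 = 218 N; F_m = (F_max+F_min)/2 = 323 N
τ_a = K_W·8F_aD/(πd³) = 1.2179 × 130.44 = 158.87 MPa
τ_m = K_s·8F_mD/(πd³) = 1.0730 × 193.27 = 207.37 MPa
Goodman: 1/n_f = τ_a/S_se + τ_m/S_su = 158.87/409 + 207.37/890 = 0.38843 + 0.23300 = 0.62143
n_f = 1/0.62143 = 1.609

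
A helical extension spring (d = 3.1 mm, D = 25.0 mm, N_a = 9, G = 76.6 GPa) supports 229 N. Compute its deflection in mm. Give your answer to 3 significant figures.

36.4 mm

k = Gd⁴/(8D³N_a) = (76.6×10³)(3.1⁴)/(8·25.0³·9) = 6.2882 N/mm
δ = F/k = 229 / 6.2882 = 36.418 mm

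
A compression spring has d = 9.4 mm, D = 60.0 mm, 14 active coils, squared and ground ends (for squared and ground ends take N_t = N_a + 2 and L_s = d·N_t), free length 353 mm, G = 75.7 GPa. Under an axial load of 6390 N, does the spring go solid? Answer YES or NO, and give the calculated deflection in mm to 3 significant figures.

YES, δ = 262 mm

k = Gd⁴/(8D³N_a) = (75.7×10³)(9.4⁴)/(8·60.0³·14) = 24.431 N/mm
N_t = 16; L_s = 9.4·16 = 150.4 mm; δ_solid = L₀ − L_s = 353 − 150.4 = 202.6 mm
δ = F/k = 6390/24.431 = 261.56 mm
δ ≥ δ_solid → spring goes solid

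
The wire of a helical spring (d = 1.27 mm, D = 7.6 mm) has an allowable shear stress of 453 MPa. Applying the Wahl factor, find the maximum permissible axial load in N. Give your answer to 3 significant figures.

38.3 N

C = D/d = 7.6/1.27 = 5.9843
K_W = (4C−1)/(4C−4) + 0.615/C = 22.937/19.937 + 0.1028 = 1.2532
τ_max = K·8FD/(πd³) → F_max = τ_allow·πd³/(8DK)
F_max = 453·π·1.27³/(8·7.6·1.2532) = 2915.1/76.197 = 38.258 N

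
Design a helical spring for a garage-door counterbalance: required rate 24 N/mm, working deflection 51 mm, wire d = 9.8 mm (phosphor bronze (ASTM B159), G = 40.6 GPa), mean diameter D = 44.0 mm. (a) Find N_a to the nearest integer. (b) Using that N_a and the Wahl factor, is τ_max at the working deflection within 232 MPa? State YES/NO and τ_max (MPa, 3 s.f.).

(a) 23 coils; (b) YES, τ_max = 196 MPa

N_a = Gd⁴/(8D³k) = (40.6×10³)(9.8⁴)/(8·44.0³·24) = 22.9 → N_a = 23
Actual rate k = Gd⁴/(8D³·23) = 23.892 N/mm
Working load F = kδ = 23.892·51 = 1218.5 N
C = 44.0/9.8 = 4.4898; K_W = (4C−1)/(4C−4)+0.615/C = 1.3519
τ_max = K_W·8FD/(πd³) = 1.3519·145.06 = 196.1 MPa
τ_max ≤ 232 MPa → acceptable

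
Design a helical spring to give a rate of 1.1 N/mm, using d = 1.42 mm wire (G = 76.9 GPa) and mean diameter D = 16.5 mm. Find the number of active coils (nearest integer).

N_a = Gd⁴/(8D³k) = (76.9×10³ × 1.42⁴)/(8 × 16.5³ × 1.1)
    = 312665 / 39530.7 = 7.909 → 8 coils

8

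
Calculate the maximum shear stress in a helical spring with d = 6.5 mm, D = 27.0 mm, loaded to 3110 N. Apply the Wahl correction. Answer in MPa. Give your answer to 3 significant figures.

1080 MPa

Spring index C = D/d = 27.0/6.5 = 4.1538
K_W = (4C−1)/(4C−4) + 0.615/C = 15.615/12.615 + 0.1481 = 1.3859
τ₀ = 8FD/(πd³) = 8·3110·27.0/(π·6.5³) = 671760/862.76 = 778.62 MPa
τ_max = K·τ₀ = 1.3859 × 778.62 = 1079.1 MPa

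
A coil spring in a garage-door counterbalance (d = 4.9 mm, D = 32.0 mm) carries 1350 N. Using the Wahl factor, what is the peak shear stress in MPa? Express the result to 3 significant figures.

Spring index C = D/d = 32.0/4.9 = 6.5306
K_W = (4C−1)/(4C−4) + 0.615/C = 25.122/22.122 + 0.0942 = 1.2298
τ₀ = 8FD/(πd³) = 8·1350·32.0/(π·4.9³) = 345600/369.61 = 935.05 MPa
τ_max = K·τ₀ = 1.2298 × 935.05 = 1149.9 MPa

1150 MPa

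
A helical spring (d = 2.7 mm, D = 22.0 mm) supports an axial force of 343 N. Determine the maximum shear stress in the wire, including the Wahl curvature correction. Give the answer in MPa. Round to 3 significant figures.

1150 MPa

Spring index C = D/d = 22.0/2.7 = 8.1481
K_W = (4C−1)/(4C−4) + 0.615/C = 31.593/28.593 + 0.0755 = 1.1804
τ₀ = 8FD/(πd³) = 8·343·22.0/(π·2.7³) = 60368/61.836 = 976.26 MPa
τ_max = K·τ₀ = 1.1804 × 976.26 = 1152.4 MPa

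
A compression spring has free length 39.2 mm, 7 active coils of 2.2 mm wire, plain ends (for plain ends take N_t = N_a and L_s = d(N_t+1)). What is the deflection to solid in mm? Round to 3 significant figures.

N_t = 7; L_s = 2.2·8 = 17.6 mm
δ_solid = L₀ − L_s = 39.2 − 17.6 = 21.6 mm

21.6 mm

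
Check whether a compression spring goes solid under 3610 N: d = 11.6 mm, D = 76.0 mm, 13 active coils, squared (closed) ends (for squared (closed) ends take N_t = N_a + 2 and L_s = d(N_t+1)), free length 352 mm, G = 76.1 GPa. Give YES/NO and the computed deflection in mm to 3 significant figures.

k = Gd⁴/(8D³N_a) = (76.1×10³)(11.6⁴)/(8·76.0³·13) = 30.182 N/mm
N_t = 15; L_s = 11.6·16 = 185.6 mm; δ_solid = L₀ − L_s = 352 − 185.6 = 166.4 mm
δ = F/k = 3610/30.182 = 119.61 mm
δ < δ_solid → spring does not go solid

NO, δ = 120 mm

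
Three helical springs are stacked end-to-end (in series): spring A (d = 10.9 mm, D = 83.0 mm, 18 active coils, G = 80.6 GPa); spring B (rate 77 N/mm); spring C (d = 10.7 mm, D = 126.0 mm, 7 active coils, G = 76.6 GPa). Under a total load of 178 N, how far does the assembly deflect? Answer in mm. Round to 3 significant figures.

k_A = Gd⁴/(8D³N_a) = (80.6×10³)(10.9⁴)/(8·83.0³·18) = 13.818 N/mm
k_C = Gd⁴/(8D³N_a) = (76.6×10³)(10.7⁴)/(8·126.0³·7) = 8.9632 N/mm
Series: 1/k_eq = 1/13.818 + 1/77 + 1/8.9632 = 0.19692; k_eq = 5.0781 N/mm
δ = F/k_eq = 178/5.0781 = 35.052 mm

35.1 mm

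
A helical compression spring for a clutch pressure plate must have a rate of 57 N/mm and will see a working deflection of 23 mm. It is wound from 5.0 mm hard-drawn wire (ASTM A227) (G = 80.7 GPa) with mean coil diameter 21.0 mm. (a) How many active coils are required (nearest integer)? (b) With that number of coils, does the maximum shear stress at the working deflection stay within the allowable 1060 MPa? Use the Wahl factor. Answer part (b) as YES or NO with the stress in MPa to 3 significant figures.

N_a = Gd⁴/(8D³k) = (80.7×10³)(5.0⁴)/(8·21.0³·57) = 11.94 → N_a = 12
Actual rate k = Gd⁴/(8D³·12) = 56.732 N/mm
Working load F = kδ = 56.732·23 = 1304.8 N
C = 21.0/5.0 = 4.2000; K_W = (4C−1)/(4C−4)+0.615/C = 1.3808
τ_max = K_W·8FD/(πd³) = 1.3808·558.22 = 770.79 MPa
τ_max ≤ 1060 MPa → acceptable

(a) 12 coils; (b) YES, τ_max = 771 MPa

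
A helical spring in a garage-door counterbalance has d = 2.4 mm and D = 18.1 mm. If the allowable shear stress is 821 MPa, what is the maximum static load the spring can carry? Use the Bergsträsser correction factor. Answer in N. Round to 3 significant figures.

C = D/d = 18.1/2.4 = 7.5417
K_B = (4C+2)/(4C−3) = 32.167/27.167 = 1.1840
τ_max = K·8FD/(πd³) → F_max = τ_allow·πd³/(8DK)
F_max = 821·π·2.4³/(8·18.1·1.1840) = 35656/171.45 = 207.96 N

208 N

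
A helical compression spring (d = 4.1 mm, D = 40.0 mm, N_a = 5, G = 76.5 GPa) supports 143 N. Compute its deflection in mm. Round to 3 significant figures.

16.9 mm

k = Gd⁴/(8D³N_a) = (76.5×10³)(4.1⁴)/(8·40.0³·5) = 8.4442 N/mm
δ = F/k = 143 / 8.4442 = 16.935 mm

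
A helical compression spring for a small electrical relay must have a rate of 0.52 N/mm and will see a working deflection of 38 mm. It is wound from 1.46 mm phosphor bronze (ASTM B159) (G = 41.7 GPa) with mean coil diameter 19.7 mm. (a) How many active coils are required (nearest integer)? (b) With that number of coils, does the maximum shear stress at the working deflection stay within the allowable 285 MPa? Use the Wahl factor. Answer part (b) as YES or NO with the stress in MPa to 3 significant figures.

(a) 6 coils; (b) NO, τ_max = 350 MPa

N_a = Gd⁴/(8D³k) = (41.7×10³)(1.46⁴)/(8·19.7³·0.52) = 5.957 → N_a = 6
Actual rate k = Gd⁴/(8D³·6) = 0.51631 N/mm
Working load F = kδ = 0.51631·38 = 19.62 N
C = 19.7/1.46 = 13.4932; K_W = (4C−1)/(4C−4)+0.615/C = 1.1056
τ_max = K_W·8FD/(πd³) = 1.1056·316.26 = 349.66 MPa
τ_max > 285 MPa → exceeds allowable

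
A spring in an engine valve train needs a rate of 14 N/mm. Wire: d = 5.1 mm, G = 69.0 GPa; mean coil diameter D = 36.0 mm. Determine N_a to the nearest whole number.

9

N_a = Gd⁴/(8D³k) = (69.0×10³ × 5.1⁴)/(8 × 36.0³ × 14)
    = 4.66799e+07 / 5.22547e+06 = 8.933 → 9 coils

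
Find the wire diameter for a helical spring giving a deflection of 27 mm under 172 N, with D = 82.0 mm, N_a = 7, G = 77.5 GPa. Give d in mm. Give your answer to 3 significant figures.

Required rate k = F/δ = 172/27 = 6.3704 N/mm
d = (8D³N_a·k / G)^(1/4) = (8·82.0³·7·6.3704 / (77.5×10³))^0.25
  = (2538)^0.25 = 7.0978 mm

7.10 mm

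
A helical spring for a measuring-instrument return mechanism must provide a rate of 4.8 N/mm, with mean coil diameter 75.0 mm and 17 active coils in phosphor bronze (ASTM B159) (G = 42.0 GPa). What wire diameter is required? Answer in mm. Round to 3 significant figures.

9.00 mm

d = (8D³N_a·k / G)^(1/4) = (8·75.0³·17·4.8 / (42.0×10³))^0.25
  = (6557.1)^0.25 = 8.9987 mm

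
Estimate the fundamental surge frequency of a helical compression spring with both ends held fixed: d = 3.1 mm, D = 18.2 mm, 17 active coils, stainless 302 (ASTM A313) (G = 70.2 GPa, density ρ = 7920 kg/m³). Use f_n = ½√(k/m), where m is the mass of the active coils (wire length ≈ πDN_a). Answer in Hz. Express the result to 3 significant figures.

184 Hz

k = Gd⁴/(8D³N_a) = (70.2×10³)(3.1⁴)/(8·18.2³·17) = 7.9073 N/mm = 7907.3 N/m
Wire length L = πDN_a = π·18.2·17 = 972.01 mm
m = ρ·(πd²/4)·L = 7920 × 7.5477×10⁻⁶ m² × 0.97201 m = 0.058104 kg
f_n = ½√(k/m) = 0.5·√(7907.3/0.058104) = 0.5·√(1.3609e+05) = 184.45 Hz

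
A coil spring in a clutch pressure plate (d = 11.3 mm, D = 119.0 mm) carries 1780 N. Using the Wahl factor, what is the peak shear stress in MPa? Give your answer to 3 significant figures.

Spring index C = D/d = 119.0/11.3 = 10.5310
K_W = (4C−1)/(4C−4) + 0.615/C = 41.124/38.124 + 0.0584 = 1.1371
τ₀ = 8FD/(πd³) = 8·1780·119.0/(π·11.3³) = 1.69456e+06/4533 = 373.83 MPa
τ_max = K·τ₀ = 1.1371 × 373.83 = 425.08 MPa

425 MPa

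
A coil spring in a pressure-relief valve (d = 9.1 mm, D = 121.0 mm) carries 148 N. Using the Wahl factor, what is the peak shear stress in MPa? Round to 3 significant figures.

67.0 MPa

Spring index C = D/d = 121.0/9.1 = 13.2967
K_W = (4C−1)/(4C−4) + 0.615/C = 52.187/49.187 + 0.0463 = 1.1072
τ₀ = 8FD/(πd³) = 8·148·121.0/(π·9.1³) = 143264/2367.4 = 60.515 MPa
τ_max = K·τ₀ = 1.1072 × 60.515 = 67.005 MPa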